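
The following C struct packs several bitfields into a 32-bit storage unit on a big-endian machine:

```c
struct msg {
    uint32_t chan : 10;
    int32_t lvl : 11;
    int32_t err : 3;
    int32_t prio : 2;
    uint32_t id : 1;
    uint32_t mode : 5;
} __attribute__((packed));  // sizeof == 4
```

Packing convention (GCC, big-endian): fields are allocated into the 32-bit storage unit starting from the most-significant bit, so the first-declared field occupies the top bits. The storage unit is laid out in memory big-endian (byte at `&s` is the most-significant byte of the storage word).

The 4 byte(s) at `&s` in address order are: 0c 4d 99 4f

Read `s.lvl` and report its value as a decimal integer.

435

[0]=0x0c [1]=0x4d [2]=0x99 [3]=0x4f (big-endian) → word 0x0c4d994f
chan [22+:10] = (word>>22) & 0x3ff = 49
lvl [11+:11] = (word>>11) & 0x7ff = 435  ←
err [8+:3] = (word>>8) & 0x7 = 1
prio [6+:2] = (word>>6) & 0x3 = 1
id [5+:1] = (word>>5) & 0x1 = 0
mode [0+:5] = (word>>0) & 0x1f = 15
lvl signed 11b, MSB=0: value = 435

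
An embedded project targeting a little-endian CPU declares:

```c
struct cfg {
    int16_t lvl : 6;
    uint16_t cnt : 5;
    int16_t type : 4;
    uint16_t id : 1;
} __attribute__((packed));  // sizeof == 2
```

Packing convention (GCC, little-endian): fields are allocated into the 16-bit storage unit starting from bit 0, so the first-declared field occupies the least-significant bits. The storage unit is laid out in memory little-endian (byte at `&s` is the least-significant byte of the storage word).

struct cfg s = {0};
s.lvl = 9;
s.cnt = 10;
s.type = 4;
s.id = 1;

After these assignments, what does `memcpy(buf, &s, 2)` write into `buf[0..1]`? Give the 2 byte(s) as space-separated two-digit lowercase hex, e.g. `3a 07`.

lvl (6b) val=9 bits=0x9 at bit 0: 0x0009
cnt (5b) val=10 bits=0xa at bit 6: 0x0289
type (4b) val=4 bits=0x4 at bit 11: 0x2289
id (1b) val=1 bits=0x1 at bit 15: 0xa289
word = 0xa289 → little-endian bytes:
  [0]=0x89  [1]=0xa2

89 a2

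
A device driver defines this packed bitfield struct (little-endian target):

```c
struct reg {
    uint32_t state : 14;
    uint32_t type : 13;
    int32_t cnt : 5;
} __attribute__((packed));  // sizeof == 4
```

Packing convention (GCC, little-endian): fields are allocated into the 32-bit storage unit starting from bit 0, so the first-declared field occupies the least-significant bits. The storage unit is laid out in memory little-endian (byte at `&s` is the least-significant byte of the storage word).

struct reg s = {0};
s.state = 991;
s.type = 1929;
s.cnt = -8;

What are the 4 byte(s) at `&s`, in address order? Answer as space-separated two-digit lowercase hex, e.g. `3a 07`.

state (14b) val=991 bits=0x3df at bit 0: 0x000003df
type (13b) val=1929 bits=0x789 at bit 14: 0x01e243df
cnt (5b) val=-8 bits=0x18 at bit 27: 0xc1e243df
word = 0xc1e243df → little-endian bytes:
  [0]=0xdf  [1]=0x43  [2]=0xe2  [3]=0xc1

df 43 e2 c1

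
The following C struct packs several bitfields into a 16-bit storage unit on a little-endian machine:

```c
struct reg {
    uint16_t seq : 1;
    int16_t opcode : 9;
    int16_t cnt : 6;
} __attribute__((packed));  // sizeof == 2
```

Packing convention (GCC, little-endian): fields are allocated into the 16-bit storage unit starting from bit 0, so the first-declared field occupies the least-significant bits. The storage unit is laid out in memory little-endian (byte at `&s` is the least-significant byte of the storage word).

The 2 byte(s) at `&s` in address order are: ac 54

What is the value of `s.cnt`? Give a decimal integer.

21

[0]=0xac [1]=0x54 (little-endian) → word 0x54ac
seq [0+:1] = (word>>0) & 0x1 = 0
opcode [1+:9] = (word>>1) & 0x1ff = 86
cnt [10+:6] = (word>>10) & 0x3f = 21  ←
cnt signed 6b, MSB=0: value = 21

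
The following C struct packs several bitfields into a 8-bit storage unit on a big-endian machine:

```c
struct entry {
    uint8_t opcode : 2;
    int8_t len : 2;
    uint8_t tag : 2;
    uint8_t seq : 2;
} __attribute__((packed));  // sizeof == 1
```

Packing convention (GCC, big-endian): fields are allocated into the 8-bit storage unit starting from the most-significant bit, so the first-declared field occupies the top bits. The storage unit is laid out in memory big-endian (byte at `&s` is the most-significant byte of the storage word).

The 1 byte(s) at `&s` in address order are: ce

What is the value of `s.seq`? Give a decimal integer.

2

[0]=0xce (big-endian) → word 0xce
opcode [6+:2] = (word>>6) & 0x3 = 3
len [4+:2] = (word>>4) & 0x3 = 0
tag [2+:2] = (word>>2) & 0x3 = 3
seq [0+:2] = (word>>0) & 0x3 = 2  ←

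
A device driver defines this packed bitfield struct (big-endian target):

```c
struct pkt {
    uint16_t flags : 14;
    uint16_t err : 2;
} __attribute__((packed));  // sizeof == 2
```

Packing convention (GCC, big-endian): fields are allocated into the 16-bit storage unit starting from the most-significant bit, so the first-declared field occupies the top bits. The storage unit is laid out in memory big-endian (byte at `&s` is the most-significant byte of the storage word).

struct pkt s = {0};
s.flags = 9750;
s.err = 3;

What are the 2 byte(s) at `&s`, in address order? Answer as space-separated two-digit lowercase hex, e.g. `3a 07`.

flags (14b) val=9750 bits=0x2616 at bit 2: 0x9858
err (2b) val=3 bits=0x3 at bit 0: 0x985b
word = 0x985b → big-endian bytes:
  [0]=0x98  [1]=0x5b

98 5b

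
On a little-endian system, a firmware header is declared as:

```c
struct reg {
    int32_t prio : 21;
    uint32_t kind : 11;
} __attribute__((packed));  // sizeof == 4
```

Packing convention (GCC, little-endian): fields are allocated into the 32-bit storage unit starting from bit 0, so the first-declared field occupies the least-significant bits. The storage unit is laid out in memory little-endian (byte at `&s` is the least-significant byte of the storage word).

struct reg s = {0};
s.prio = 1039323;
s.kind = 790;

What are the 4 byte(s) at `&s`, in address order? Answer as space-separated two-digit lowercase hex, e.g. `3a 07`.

prio:21 = 1039323 → 0xfdbdb << 0 → word 0x000fdbdb
kind:11 = 790 → 0x316 << 21 → word 0x62cfdbdb
word = 0x62cfdbdb → little-endian bytes:
  [0]=0xdb  [1]=0xdb  [2]=0xcf  [3]=0x62

db db cf 62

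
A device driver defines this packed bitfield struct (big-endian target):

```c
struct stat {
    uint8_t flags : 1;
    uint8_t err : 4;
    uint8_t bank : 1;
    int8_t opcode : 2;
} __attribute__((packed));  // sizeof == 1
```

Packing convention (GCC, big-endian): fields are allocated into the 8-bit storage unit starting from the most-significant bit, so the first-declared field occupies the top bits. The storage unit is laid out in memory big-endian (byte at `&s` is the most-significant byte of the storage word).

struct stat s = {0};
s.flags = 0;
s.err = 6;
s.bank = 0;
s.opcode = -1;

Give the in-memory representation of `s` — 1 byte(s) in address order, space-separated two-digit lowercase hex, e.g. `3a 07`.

flags:1 = 0 → 0x0 << 7 → word 0x00
err:4 = 6 → 0x6 << 3 → word 0x30
bank:1 = 0 → 0x0 << 2 → word 0x30
opcode:2 = -1 → 0x3 << 0 → word 0x33
word = 0x33 → big-endian bytes:
  [0]=0x33

33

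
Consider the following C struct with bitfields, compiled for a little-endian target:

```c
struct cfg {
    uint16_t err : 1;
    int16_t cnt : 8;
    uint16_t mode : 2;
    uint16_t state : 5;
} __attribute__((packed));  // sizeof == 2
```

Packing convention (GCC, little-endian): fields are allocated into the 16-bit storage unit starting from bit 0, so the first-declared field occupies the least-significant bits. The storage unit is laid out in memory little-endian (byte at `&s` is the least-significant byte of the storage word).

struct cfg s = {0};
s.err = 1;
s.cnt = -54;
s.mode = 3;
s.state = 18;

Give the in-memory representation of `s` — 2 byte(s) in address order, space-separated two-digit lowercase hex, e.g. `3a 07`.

95 97

err (1b) val=1 bits=0x1 at bit 0: 0x0001
cnt (8b) val=-54 bits=0xca at bit 1: 0x0195
mode (2b) val=3 bits=0x3 at bit 9: 0x0795
state (5b) val=18 bits=0x12 at bit 11: 0x9795
word = 0x9795 → little-endian bytes:
  [0]=0x95  [1]=0x97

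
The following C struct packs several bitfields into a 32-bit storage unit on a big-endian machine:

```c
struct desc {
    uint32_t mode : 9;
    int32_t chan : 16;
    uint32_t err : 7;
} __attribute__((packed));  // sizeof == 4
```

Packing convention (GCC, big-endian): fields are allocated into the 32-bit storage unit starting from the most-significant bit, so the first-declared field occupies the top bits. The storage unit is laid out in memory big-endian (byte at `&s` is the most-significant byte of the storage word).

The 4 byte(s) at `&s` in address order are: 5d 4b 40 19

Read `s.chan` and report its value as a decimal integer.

-27008

[0]=0x5d [1]=0x4b [2]=0x40 [3]=0x19 (big-endian) → word 0x5d4b4019
mode:9 @ bit 23 → (0x5d4b4019>>23)&0x1ff = 0xba
chan:16 @ bit 7 → (0x5d4b4019>>7)&0xffff = 0x9680  ←
err:7 @ bit 0 → (0x5d4b4019>>0)&0x7f = 0x19
chan signed 16b, MSB=1: 38528 - 65536 = -27008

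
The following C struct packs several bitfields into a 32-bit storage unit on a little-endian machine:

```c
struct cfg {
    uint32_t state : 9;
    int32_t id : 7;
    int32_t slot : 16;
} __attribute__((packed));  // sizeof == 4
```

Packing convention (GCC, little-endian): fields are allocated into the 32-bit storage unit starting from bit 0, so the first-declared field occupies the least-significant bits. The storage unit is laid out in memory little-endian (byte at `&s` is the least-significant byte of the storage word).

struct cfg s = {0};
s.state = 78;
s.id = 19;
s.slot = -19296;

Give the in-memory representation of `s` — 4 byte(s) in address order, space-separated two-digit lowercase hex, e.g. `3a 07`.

4e 26 a0 b4

state (9b) val=78 bits=0x4e at bit 0: 0x0000004e
id (7b) val=19 bits=0x13 at bit 9: 0x0000264e
slot (16b) val=-19296 bits=0xb4a0 at bit 16: 0xb4a0264e
word = 0xb4a0264e → little-endian bytes:
  [0]=0x4e  [1]=0x26  [2]=0xa0  [3]=0xb4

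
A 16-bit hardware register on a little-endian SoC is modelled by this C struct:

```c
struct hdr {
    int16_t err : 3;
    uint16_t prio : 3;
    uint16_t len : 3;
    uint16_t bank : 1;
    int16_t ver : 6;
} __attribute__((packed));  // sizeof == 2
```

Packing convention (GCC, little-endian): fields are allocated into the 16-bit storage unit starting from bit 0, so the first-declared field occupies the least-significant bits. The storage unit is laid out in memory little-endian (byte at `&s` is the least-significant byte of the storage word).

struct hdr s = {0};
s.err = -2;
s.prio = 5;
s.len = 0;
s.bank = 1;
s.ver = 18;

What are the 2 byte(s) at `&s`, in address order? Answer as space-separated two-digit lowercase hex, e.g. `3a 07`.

2e 4a

err:3 = -2 → 0x6 << 0 → word 0x0006
prio:3 = 5 → 0x5 << 3 → word 0x002e
len:3 = 0 → 0x0 << 6 → word 0x002e
bank:1 = 1 → 0x1 << 9 → word 0x022e
ver:6 = 18 → 0x12 << 10 → word 0x4a2e
word = 0x4a2e → little-endian bytes:
  [0]=0x2e  [1]=0x4a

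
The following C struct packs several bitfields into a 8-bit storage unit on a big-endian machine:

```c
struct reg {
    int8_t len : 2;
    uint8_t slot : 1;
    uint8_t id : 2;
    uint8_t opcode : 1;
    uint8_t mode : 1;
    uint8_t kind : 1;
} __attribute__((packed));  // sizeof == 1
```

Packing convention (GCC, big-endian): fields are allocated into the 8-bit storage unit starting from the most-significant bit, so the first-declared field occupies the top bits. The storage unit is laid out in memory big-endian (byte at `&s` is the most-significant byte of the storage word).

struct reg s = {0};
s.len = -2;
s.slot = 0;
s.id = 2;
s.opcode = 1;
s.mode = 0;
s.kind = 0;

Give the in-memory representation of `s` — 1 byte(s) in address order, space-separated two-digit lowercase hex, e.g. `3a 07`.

[6+:2] len=-2 & 0x3 = 0x2; word=0x80
[5+:1] slot=0 & 0x1 = 0x0; word=0x80
[3+:2] id=2 & 0x3 = 0x2; word=0x90
[2+:1] opcode=1 & 0x1 = 0x1; word=0x94
[1+:1] mode=0 & 0x1 = 0x0; word=0x94
[0+:1] kind=0 & 0x1 = 0x0; word=0x94
word = 0x94 → big-endian bytes:
  [0]=0x94

94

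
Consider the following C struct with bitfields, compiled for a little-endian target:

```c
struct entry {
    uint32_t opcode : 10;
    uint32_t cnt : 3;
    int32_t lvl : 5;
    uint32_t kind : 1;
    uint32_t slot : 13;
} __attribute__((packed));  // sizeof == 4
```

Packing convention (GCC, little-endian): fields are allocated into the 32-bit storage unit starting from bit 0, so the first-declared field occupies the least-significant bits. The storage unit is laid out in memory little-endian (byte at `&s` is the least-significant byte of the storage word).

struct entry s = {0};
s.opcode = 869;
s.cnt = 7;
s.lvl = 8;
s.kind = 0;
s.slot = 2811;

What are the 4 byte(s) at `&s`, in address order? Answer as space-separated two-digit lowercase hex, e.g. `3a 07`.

65 1f d9 57

opcode:10 = 869 → 0x365 << 0 → word 0x00000365
cnt:3 = 7 → 0x7 << 10 → word 0x00001f65
lvl:5 = 8 → 0x8 << 13 → word 0x00011f65
kind:1 = 0 → 0x0 << 18 → word 0x00011f65
slot:13 = 2811 → 0xafb << 19 → word 0x57d91f65
word = 0x57d91f65 → little-endian bytes:
  [0]=0x65  [1]=0x1f  [2]=0xd9  [3]=0x57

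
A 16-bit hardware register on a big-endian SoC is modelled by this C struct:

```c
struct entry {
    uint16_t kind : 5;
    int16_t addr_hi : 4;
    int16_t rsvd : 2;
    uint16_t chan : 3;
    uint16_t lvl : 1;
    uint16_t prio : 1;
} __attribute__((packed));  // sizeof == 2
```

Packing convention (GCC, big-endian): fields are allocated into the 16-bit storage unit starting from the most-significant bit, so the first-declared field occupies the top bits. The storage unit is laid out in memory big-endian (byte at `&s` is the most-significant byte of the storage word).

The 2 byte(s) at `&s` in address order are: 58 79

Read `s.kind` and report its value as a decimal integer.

[0]=0x58 [1]=0x79 (big-endian) → word 0x5879
kind:5 @ bit 11 → (0x5879>>11)&0x1f = 0xb  ←
addr_hi:4 @ bit 7 → (0x5879>>7)&0xf = 0x0
rsvd:2 @ bit 5 → (0x5879>>5)&0x3 = 0x3
chan:3 @ bit 2 → (0x5879>>2)&0x7 = 0x6
lvl:1 @ bit 1 → (0x5879>>1)&0x1 = 0x0
prio:1 @ bit 0 → (0x5879>>0)&0x1 = 0x1

11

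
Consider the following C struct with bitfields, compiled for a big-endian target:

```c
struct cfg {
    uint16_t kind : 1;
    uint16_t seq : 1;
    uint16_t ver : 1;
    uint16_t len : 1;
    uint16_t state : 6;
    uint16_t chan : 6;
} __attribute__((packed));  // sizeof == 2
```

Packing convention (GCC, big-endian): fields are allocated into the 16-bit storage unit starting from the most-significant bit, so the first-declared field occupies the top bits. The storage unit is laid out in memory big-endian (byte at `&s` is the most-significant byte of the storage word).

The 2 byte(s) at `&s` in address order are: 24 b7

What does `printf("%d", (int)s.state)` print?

18

[0]=0x24 [1]=0xb7 (big-endian) → word 0x24b7
kind:1 @ bit 15 → (0x24b7>>15)&0x1 = 0x0
seq:1 @ bit 14 → (0x24b7>>14)&0x1 = 0x0
ver:1 @ bit 13 → (0x24b7>>13)&0x1 = 0x1
len:1 @ bit 12 → (0x24b7>>12)&0x1 = 0x0
state:6 @ bit 6 → (0x24b7>>6)&0x3f = 0x12  ←
chan:6 @ bit 0 → (0x24b7>>0)&0x3f = 0x37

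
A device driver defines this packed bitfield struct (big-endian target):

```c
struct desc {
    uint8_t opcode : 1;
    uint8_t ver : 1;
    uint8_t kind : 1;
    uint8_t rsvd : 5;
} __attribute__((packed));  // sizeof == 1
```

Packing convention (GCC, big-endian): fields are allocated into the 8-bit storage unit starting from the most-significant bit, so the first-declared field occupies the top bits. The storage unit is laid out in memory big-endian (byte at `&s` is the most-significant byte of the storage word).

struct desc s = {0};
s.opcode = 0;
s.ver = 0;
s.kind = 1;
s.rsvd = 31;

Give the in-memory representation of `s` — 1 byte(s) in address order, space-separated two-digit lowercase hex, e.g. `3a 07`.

3f

opcode (1b) val=0 bits=0x0 at bit 7: 0x00
ver (1b) val=0 bits=0x0 at bit 6: 0x00
kind (1b) val=1 bits=0x1 at bit 5: 0x20
rsvd (5b) val=31 bits=0x1f at bit 0: 0x3f
word = 0x3f → big-endian bytes:
  [0]=0x3f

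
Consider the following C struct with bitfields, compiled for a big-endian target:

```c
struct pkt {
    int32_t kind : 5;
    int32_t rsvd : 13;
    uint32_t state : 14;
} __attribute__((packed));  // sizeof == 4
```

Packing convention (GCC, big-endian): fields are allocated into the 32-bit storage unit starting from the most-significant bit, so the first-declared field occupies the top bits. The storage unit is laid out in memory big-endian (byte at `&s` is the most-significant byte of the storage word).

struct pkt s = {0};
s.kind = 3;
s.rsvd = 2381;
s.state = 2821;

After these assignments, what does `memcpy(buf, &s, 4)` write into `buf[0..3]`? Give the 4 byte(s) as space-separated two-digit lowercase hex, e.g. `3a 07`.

kind (5b) val=3 bits=0x3 at bit 27: 0x18000000
rsvd (13b) val=2381 bits=0x94d at bit 14: 0x1a534000
state (14b) val=2821 bits=0xb05 at bit 0: 0x1a534b05
word = 0x1a534b05 → big-endian bytes:
  [0]=0x1a  [1]=0x53  [2]=0x4b  [3]=0x05

1a 53 4b 05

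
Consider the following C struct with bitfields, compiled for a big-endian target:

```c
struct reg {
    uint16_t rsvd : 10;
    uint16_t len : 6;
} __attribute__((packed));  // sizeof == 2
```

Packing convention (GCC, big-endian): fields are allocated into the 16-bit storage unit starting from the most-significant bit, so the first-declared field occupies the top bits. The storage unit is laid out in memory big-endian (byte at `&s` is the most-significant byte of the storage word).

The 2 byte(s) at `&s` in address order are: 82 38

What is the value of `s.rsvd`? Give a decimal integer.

[0]=0x82 [1]=0x38 (big-endian) → word 0x8238
rsvd [6+:10] = (word>>6) & 0x3ff = 520  ←
len [0+:6] = (word>>0) & 0x3f = 56

520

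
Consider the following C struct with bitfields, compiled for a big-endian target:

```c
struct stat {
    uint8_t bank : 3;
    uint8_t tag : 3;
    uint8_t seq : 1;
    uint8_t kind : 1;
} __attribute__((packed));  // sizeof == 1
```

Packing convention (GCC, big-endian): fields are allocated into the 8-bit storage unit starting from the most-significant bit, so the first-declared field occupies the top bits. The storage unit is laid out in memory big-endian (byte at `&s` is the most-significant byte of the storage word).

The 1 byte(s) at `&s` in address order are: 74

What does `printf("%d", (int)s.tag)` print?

[0]=0x74 (big-endian) → word 0x74
bank [5+:3] = (word>>5) & 0x7 = 3
tag [2+:3] = (word>>2) & 0x7 = 5  ←
seq [1+:1] = (word>>1) & 0x1 = 0
kind [0+:1] = (word>>0) & 0x1 = 0

5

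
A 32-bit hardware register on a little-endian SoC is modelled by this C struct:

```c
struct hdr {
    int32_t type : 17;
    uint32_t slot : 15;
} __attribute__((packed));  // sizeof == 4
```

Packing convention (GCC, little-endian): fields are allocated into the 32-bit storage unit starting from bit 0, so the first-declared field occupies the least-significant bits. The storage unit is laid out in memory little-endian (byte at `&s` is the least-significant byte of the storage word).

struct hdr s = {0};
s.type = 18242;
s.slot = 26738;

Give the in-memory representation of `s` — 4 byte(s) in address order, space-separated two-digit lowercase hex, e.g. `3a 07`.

42 47 e4 d0

[0+:17] type=18242 & 0x1ffff = 0x4742; word=0x00004742
[17+:15] slot=26738 & 0x7fff = 0x6872; word=0xd0e44742
word = 0xd0e44742 → little-endian bytes:
  [0]=0x42  [1]=0x47  [2]=0xe4  [3]=0xd0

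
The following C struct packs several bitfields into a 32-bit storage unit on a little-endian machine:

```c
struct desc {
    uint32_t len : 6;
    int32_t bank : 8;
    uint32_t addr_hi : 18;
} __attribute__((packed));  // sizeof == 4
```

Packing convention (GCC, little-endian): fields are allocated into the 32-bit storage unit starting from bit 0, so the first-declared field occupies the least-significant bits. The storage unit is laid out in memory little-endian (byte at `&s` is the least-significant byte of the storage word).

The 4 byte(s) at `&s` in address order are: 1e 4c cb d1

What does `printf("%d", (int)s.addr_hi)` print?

[0]=0x1e [1]=0x4c [2]=0xcb [3]=0xd1 (little-endian) → word 0xd1cb4c1e
len:6 @ bit 0 → (0xd1cb4c1e>>0)&0x3f = 0x1e
bank:8 @ bit 6 → (0xd1cb4c1e>>6)&0xff = 0x30
addr_hi:18 @ bit 14 → (0xd1cb4c1e>>14)&0x3ffff = 0x3472d  ←

214829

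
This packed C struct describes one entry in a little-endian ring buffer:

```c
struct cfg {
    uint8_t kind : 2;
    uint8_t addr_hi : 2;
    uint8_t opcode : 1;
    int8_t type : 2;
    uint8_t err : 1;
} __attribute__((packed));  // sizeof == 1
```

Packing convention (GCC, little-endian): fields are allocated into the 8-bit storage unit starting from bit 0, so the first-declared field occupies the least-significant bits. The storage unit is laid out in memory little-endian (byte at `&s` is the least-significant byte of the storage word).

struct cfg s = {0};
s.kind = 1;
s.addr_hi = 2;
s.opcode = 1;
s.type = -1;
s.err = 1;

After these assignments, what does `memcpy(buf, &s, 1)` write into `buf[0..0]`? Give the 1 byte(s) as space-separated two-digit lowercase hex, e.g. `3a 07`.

f9

kind (2b) val=1 bits=0x1 at bit 0: 0x01
addr_hi (2b) val=2 bits=0x2 at bit 2: 0x09
opcode (1b) val=1 bits=0x1 at bit 4: 0x19
type (2b) val=-1 bits=0x3 at bit 5: 0x79
err (1b) val=1 bits=0x1 at bit 7: 0xf9
word = 0xf9 → little-endian bytes:
  [0]=0xf9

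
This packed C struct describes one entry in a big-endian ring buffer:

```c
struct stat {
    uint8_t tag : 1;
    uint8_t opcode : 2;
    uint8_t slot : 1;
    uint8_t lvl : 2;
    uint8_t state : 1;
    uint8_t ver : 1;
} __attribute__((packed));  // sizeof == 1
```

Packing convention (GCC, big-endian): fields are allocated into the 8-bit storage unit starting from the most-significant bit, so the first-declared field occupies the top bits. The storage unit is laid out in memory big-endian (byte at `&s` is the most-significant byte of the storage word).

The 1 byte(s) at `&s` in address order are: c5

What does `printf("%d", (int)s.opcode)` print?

2

[0]=0xc5 (big-endian) → word 0xc5
tag:1 @ bit 7 → (0xc5>>7)&0x1 = 0x1
opcode:2 @ bit 5 → (0xc5>>5)&0x3 = 0x2  ←
slot:1 @ bit 4 → (0xc5>>4)&0x1 = 0x0
lvl:2 @ bit 2 → (0xc5>>2)&0x3 = 0x1
state:1 @ bit 1 → (0xc5>>1)&0x1 = 0x0
ver:1 @ bit 0 → (0xc5>>0)&0x1 = 0x1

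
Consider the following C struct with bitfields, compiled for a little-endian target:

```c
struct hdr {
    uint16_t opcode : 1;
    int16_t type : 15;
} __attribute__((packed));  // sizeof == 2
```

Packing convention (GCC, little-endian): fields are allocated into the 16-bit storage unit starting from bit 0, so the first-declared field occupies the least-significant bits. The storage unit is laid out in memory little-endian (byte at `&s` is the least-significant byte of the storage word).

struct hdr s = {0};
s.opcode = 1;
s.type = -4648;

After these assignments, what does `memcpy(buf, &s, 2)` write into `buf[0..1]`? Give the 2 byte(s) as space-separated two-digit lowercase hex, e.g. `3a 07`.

b1 db

[0+:1] opcode=1 & 0x1 = 0x1; word=0x0001
[1+:15] type=-4648 & 0x7fff = 0x6dd8; word=0xdbb1
word = 0xdbb1 → little-endian bytes:
  [0]=0xb1  [1]=0xdb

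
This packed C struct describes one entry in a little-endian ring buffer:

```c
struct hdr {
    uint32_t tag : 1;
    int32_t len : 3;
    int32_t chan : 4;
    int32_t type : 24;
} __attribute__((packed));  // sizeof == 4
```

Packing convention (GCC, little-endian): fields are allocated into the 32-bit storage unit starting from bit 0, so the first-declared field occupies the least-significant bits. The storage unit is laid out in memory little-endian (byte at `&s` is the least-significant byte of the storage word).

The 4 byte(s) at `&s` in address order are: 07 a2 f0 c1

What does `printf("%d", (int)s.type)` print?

-4067166

[0]=0x07 [1]=0xa2 [2]=0xf0 [3]=0xc1 (little-endian) → word 0xc1f0a207
tag:1 @ bit 0 → (0xc1f0a207>>0)&0x1 = 0x1
len:3 @ bit 1 → (0xc1f0a207>>1)&0x7 = 0x3
chan:4 @ bit 4 → (0xc1f0a207>>4)&0xf = 0x0
type:24 @ bit 8 → (0xc1f0a207>>8)&0xffffff = 0xc1f0a2  ←
type signed 24b, MSB=1: 12710050 - 16777216 = -4067166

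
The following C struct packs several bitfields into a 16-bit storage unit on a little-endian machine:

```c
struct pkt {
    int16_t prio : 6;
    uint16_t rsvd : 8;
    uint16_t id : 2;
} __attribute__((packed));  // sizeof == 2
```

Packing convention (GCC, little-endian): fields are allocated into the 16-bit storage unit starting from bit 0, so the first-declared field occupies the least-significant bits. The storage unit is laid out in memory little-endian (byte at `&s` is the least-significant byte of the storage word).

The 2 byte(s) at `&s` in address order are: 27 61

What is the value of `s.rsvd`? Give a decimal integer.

132

[0]=0x27 [1]=0x61 (little-endian) → word 0x6127
prio [0+:6] = (word>>0) & 0x3f = 39
rsvd [6+:8] = (word>>6) & 0xff = 132  ←
id [14+:2] = (word>>14) & 0x3 = 1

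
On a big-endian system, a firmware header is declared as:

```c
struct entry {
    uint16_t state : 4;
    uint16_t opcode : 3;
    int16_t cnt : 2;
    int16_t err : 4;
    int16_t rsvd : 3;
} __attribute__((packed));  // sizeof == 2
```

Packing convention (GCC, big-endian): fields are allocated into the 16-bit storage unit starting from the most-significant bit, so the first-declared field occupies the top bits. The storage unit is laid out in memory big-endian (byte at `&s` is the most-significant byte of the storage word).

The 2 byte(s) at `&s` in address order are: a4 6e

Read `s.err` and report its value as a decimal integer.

-3

[0]=0xa4 [1]=0x6e (big-endian) → word 0xa46e
state [12+:4] = (word>>12) & 0xf = 10
opcode [9+:3] = (word>>9) & 0x7 = 2
cnt [7+:2] = (word>>7) & 0x3 = 0
err [3+:4] = (word>>3) & 0xf = 13  ←
rsvd [0+:3] = (word>>0) & 0x7 = 6
err signed 4b, MSB=1: 13 - 16 = -3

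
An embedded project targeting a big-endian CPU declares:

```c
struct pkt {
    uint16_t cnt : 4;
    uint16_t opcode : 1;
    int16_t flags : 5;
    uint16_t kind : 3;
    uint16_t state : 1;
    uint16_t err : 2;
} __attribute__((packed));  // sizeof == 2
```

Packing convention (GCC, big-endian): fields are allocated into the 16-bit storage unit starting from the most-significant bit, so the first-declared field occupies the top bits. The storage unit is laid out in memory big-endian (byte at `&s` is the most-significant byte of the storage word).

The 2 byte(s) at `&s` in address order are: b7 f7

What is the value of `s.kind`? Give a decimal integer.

6

[0]=0xb7 [1]=0xf7 (big-endian) → word 0xb7f7
cnt [12+:4] = (word>>12) & 0xf = 11
opcode [11+:1] = (word>>11) & 0x1 = 0
flags [6+:5] = (word>>6) & 0x1f = 31
kind [3+:3] = (word>>3) & 0x7 = 6  ←
state [2+:1] = (word>>2) & 0x1 = 1
err [0+:2] = (word>>0) & 0x3 = 3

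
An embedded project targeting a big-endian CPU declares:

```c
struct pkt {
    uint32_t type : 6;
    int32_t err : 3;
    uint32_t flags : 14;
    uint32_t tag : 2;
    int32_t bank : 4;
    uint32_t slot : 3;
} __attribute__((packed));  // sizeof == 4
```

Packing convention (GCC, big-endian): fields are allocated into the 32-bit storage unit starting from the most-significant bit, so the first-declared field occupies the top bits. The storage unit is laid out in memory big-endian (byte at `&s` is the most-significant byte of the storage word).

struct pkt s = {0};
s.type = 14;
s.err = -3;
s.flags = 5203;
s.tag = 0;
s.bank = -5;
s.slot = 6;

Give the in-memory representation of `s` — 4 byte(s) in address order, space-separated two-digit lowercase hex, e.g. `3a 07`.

type (6b) val=14 bits=0xe at bit 26: 0x38000000
err (3b) val=-3 bits=0x5 at bit 23: 0x3a800000
flags (14b) val=5203 bits=0x1453 at bit 9: 0x3aa8a600
tag (2b) val=0 bits=0x0 at bit 7: 0x3aa8a600
bank (4b) val=-5 bits=0xb at bit 3: 0x3aa8a658
slot (3b) val=6 bits=0x6 at bit 0: 0x3aa8a65e
word = 0x3aa8a65e → big-endian bytes:
  [0]=0x3a  [1]=0xa8  [2]=0xa6  [3]=0x5e

3a a8 a6 5e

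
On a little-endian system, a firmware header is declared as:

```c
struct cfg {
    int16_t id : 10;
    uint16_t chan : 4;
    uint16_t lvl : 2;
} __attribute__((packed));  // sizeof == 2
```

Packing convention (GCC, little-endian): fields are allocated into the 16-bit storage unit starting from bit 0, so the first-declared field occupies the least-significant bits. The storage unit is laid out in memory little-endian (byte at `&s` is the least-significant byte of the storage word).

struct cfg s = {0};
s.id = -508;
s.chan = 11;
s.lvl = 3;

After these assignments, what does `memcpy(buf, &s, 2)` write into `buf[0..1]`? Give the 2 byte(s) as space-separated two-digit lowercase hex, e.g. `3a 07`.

04 ee

[0+:10] id=-508 & 0x3ff = 0x204; word=0x0204
[10+:4] chan=11 & 0xf = 0xb; word=0x2e04
[14+:2] lvl=3 & 0x3 = 0x3; word=0xee04
word = 0xee04 → little-endian bytes:
  [0]=0x04  [1]=0xee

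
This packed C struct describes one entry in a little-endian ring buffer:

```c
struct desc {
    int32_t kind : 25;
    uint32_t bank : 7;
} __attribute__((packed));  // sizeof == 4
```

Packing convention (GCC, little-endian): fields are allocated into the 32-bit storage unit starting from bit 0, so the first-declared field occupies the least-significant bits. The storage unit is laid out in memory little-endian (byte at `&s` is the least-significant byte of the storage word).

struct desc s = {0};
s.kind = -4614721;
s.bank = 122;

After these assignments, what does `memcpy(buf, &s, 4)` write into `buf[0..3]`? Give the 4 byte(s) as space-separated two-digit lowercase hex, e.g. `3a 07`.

kind (25b) val=-4614721 bits=0x1b995bf at bit 0: 0x01b995bf
bank (7b) val=122 bits=0x7a at bit 25: 0xf5b995bf
word = 0xf5b995bf → little-endian bytes:
  [0]=0xbf  [1]=0x95  [2]=0xb9  [3]=0xf5

bf 95 b9 f5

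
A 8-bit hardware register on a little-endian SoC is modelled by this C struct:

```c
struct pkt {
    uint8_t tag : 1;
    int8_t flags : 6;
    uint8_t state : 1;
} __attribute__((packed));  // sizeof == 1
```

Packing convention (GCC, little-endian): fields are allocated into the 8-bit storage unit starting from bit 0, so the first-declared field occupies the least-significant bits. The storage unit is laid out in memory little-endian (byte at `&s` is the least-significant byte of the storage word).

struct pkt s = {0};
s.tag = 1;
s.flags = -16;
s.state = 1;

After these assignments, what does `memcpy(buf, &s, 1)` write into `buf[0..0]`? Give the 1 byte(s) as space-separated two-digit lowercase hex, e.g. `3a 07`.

tag:1 = 1 → 0x1 << 0 → word 0x01
flags:6 = -16 → 0x30 << 1 → word 0x61
state:1 = 1 → 0x1 << 7 → word 0xe1
word = 0xe1 → little-endian bytes:
  [0]=0xe1

e1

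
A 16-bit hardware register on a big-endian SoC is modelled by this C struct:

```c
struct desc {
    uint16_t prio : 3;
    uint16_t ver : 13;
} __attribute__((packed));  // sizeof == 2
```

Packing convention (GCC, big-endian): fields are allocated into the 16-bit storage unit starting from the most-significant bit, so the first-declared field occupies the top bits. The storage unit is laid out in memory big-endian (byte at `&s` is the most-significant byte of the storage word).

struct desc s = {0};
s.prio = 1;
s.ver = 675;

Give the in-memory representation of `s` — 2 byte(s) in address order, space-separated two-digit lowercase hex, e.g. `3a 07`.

[13+:3] prio=1 & 0x7 = 0x1; word=0x2000
[0+:13] ver=675 & 0x1fff = 0x2a3; word=0x22a3
word = 0x22a3 → big-endian bytes:
  [0]=0x22  [1]=0xa3

22 a3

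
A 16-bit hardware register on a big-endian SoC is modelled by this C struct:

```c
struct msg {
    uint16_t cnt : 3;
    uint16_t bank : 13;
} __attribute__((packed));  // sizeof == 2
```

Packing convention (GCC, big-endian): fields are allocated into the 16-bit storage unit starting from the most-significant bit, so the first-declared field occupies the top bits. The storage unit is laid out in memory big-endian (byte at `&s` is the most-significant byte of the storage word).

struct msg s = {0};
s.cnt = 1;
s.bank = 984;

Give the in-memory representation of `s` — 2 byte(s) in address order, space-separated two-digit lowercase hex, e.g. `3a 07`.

[13+:3] cnt=1 & 0x7 = 0x1; word=0x2000
[0+:13] bank=984 & 0x1fff = 0x3d8; word=0x23d8
word = 0x23d8 → big-endian bytes:
  [0]=0x23  [1]=0xd8

23 d8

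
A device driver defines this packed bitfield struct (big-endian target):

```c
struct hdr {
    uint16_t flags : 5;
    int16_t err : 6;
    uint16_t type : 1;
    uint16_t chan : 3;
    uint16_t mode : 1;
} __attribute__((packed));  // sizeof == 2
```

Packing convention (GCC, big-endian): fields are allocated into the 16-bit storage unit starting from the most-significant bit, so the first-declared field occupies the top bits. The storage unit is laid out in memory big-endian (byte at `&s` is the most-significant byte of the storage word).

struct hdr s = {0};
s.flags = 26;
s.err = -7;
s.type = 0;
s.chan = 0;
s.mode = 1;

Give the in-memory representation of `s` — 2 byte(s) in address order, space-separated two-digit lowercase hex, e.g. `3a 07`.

[11+:5] flags=26 & 0x1f = 0x1a; word=0xd000
[5+:6] err=-7 & 0x3f = 0x39; word=0xd720
[4+:1] type=0 & 0x1 = 0x0; word=0xd720
[1+:3] chan=0 & 0x7 = 0x0; word=0xd720
[0+:1] mode=1 & 0x1 = 0x1; word=0xd721
word = 0xd721 → big-endian bytes:
  [0]=0xd7  [1]=0x21

d7 21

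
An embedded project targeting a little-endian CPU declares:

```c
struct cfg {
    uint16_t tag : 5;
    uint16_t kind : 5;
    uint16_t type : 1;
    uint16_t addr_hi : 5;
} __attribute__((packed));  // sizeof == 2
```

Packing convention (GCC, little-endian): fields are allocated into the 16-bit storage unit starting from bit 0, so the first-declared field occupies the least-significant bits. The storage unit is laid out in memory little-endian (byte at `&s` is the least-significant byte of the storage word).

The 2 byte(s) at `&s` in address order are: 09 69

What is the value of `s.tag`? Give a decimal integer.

9

[0]=0x09 [1]=0x69 (little-endian) → word 0x6909
tag [0+:5] = (word>>0) & 0x1f = 9  ←
kind [5+:5] = (word>>5) & 0x1f = 8
type [10+:1] = (word>>10) & 0x1 = 0
addr_hi [11+:5] = (word>>11) & 0x1f = 13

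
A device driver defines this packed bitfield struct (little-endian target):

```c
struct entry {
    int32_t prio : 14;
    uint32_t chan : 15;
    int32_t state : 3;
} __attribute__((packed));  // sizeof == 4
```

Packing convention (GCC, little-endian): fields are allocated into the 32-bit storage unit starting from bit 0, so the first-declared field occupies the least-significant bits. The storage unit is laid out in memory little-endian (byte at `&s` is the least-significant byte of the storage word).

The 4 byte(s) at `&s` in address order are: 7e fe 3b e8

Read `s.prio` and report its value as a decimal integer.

-386

[0]=0x7e [1]=0xfe [2]=0x3b [3]=0xe8 (little-endian) → word 0xe83bfe7e
prio [0+:14] = (word>>0) & 0x3fff = 15998  ←
chan [14+:15] = (word>>14) & 0x7fff = 8431
state [29+:3] = (word>>29) & 0x7 = 7
prio signed 14b, MSB=1: 15998 - 16384 = -386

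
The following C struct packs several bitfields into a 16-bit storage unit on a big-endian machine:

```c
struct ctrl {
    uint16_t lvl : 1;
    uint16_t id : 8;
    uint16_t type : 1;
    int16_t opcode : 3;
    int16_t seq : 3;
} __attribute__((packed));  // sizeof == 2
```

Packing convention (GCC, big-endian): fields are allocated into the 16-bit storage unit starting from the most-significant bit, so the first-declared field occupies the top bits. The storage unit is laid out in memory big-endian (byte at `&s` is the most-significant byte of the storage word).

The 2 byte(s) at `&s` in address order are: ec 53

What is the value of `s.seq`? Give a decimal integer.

[0]=0xec [1]=0x53 (big-endian) → word 0xec53
lvl [15+:1] = (word>>15) & 0x1 = 1
id [7+:8] = (word>>7) & 0xff = 216
type [6+:1] = (word>>6) & 0x1 = 1
opcode [3+:3] = (word>>3) & 0x7 = 2
seq [0+:3] = (word>>0) & 0x7 = 3  ←
seq signed 3b, MSB=0: value = 3

3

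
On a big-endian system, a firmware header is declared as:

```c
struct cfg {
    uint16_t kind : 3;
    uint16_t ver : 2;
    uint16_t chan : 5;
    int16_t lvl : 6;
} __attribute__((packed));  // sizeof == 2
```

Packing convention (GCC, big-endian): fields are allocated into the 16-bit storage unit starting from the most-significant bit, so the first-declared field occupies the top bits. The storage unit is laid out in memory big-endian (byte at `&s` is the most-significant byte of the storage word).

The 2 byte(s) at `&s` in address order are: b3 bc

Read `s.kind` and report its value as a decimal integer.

5

[0]=0xb3 [1]=0xbc (big-endian) → word 0xb3bc
kind [13+:3] = (word>>13) & 0x7 = 5  ←
ver [11+:2] = (word>>11) & 0x3 = 2
chan [6+:5] = (word>>6) & 0x1f = 14
lvl [0+:6] = (word>>0) & 0x3f = 60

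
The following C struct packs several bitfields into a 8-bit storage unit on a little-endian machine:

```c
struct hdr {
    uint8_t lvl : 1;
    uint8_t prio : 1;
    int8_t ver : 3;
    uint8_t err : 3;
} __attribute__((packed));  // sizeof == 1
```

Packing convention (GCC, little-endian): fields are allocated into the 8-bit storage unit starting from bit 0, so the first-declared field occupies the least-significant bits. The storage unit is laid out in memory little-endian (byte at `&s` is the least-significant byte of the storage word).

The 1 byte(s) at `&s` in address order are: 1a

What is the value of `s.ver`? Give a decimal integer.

-2

[0]=0x1a (little-endian) → word 0x1a
lvl:1 @ bit 0 → (0x1a>>0)&0x1 = 0x0
prio:1 @ bit 1 → (0x1a>>1)&0x1 = 0x1
ver:3 @ bit 2 → (0x1a>>2)&0x7 = 0x6  ←
err:3 @ bit 5 → (0x1a>>5)&0x7 = 0x0
ver signed 3b, MSB=1: 6 - 8 = -2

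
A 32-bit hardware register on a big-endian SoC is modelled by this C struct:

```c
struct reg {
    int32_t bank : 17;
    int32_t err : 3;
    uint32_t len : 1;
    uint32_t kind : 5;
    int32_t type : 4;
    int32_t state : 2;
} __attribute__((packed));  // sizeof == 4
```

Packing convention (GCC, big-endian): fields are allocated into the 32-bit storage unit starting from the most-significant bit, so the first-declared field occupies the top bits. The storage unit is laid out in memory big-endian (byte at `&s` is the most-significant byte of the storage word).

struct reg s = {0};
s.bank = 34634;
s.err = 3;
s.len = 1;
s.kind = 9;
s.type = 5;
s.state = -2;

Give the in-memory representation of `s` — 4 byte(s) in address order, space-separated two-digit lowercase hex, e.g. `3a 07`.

[15+:17] bank=34634 & 0x1ffff = 0x874a; word=0x43a50000
[12+:3] err=3 & 0x7 = 0x3; word=0x43a53000
[11+:1] len=1 & 0x1 = 0x1; word=0x43a53800
[6+:5] kind=9 & 0x1f = 0x9; word=0x43a53a40
[2+:4] type=5 & 0xf = 0x5; word=0x43a53a54
[0+:2] state=-2 & 0x3 = 0x2; word=0x43a53a56
word = 0x43a53a56 → big-endian bytes:
  [0]=0x43  [1]=0xa5  [2]=0x3a  [3]=0x56

43 a5 3a 56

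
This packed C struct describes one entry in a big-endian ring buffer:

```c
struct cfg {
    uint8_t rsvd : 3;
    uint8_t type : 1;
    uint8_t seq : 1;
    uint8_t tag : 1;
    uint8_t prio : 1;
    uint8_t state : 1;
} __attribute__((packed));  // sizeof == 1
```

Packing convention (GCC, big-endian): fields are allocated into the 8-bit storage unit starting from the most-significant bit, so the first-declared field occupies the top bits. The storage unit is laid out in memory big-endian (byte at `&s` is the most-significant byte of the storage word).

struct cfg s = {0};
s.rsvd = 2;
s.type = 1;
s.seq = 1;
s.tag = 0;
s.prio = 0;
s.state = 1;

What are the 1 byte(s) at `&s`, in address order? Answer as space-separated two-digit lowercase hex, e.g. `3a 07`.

rsvd (3b) val=2 bits=0x2 at bit 5: 0x40
type (1b) val=1 bits=0x1 at bit 4: 0x50
seq (1b) val=1 bits=0x1 at bit 3: 0x58
tag (1b) val=0 bits=0x0 at bit 2: 0x58
prio (1b) val=0 bits=0x0 at bit 1: 0x58
state (1b) val=1 bits=0x1 at bit 0: 0x59
word = 0x59 → big-endian bytes:
  [0]=0x59

59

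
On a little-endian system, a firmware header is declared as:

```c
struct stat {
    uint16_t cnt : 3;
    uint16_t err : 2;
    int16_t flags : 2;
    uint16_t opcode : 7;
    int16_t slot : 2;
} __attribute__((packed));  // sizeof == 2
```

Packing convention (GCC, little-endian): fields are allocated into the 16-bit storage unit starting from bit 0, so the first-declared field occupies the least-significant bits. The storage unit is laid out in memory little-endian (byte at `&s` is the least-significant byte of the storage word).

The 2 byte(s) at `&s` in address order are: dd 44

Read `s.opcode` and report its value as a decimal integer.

9

[0]=0xdd [1]=0x44 (little-endian) → word 0x44dd
cnt [0+:3] = (word>>0) & 0x7 = 5
err [3+:2] = (word>>3) & 0x3 = 3
flags [5+:2] = (word>>5) & 0x3 = 2
opcode [7+:7] = (word>>7) & 0x7f = 9  ←
slot [14+:2] = (word>>14) & 0x3 = 1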